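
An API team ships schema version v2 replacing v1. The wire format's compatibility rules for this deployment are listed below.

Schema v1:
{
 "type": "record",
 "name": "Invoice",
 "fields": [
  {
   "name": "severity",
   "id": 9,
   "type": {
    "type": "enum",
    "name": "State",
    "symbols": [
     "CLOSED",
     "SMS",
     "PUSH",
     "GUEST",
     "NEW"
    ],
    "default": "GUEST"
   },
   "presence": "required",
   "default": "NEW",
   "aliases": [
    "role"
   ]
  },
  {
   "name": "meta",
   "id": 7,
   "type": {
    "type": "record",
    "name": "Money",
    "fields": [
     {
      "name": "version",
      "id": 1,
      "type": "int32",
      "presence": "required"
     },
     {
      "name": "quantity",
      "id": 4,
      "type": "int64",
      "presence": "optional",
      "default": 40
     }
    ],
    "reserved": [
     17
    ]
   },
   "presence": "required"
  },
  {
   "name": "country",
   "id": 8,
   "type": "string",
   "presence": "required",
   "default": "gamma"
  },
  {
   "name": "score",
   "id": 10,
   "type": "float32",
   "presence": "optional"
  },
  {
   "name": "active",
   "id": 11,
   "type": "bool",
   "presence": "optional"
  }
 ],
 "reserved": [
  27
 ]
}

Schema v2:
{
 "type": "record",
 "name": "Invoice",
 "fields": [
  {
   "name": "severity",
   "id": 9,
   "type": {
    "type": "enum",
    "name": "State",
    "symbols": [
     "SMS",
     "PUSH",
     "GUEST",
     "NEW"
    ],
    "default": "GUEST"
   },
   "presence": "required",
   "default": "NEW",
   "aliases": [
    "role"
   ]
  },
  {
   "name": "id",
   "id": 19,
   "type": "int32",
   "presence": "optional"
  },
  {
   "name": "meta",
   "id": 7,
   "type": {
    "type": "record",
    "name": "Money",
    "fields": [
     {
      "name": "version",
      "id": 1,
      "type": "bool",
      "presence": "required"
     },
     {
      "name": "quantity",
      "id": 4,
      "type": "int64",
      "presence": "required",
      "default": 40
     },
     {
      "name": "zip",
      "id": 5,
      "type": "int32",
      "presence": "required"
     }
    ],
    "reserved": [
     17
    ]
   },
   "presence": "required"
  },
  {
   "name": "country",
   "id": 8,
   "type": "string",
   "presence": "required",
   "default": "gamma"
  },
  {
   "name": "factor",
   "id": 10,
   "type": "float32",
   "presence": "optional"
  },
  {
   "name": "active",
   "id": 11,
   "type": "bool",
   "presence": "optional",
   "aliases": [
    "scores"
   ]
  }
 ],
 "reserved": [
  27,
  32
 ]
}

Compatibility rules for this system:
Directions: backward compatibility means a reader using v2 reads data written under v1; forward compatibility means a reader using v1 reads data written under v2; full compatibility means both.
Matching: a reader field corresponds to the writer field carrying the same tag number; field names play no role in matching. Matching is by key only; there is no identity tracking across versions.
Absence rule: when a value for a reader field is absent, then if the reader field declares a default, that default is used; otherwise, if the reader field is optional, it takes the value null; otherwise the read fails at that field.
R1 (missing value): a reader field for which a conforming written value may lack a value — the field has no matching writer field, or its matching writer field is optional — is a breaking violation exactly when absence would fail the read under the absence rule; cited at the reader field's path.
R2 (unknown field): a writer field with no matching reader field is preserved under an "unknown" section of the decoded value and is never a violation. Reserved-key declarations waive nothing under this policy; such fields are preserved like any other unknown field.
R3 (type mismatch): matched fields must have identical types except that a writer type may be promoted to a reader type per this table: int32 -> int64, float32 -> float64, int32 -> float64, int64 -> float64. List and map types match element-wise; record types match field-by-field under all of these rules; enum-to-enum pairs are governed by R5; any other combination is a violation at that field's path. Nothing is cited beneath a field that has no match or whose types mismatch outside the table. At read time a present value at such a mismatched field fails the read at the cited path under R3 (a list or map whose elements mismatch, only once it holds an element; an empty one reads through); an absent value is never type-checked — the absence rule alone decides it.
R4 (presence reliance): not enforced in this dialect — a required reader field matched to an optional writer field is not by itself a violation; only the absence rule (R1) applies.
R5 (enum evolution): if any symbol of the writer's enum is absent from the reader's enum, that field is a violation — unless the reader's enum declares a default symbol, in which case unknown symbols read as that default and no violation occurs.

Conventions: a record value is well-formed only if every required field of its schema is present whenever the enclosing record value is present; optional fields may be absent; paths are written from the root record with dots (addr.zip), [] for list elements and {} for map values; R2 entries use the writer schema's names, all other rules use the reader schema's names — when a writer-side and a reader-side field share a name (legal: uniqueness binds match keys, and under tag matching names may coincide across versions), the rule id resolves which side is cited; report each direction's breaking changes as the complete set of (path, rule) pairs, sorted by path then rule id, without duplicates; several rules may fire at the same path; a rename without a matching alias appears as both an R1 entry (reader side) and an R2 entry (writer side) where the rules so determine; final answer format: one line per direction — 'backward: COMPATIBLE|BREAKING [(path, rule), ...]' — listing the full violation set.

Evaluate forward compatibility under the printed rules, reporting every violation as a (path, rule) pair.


forward: BREAKING [(meta.version, R3)]

each type pair in Invoice: writer, then reader
checking forward for Invoice: reader v1 against writer v2:
  severity: State -> State, writer required; from severity
  meta: Money -> Money, writer required; from meta
  country: string -> string, writer required; from country
  score: float32 -> float32, writer optional; from factor
  active: bool -> bool, writer optional; from active
  writer field id has no reader counterpart
  meta.version: bool -> int32, writer required; from meta.version
  meta.quantity: int64 -> int64, writer required; from meta.quantity
  writer field meta.zip has no reader counterpart
  R3 fires at meta.version
  => forward: BREAKING (1)
the other Invoice changes do not affect what is asked:
  added field id to record Invoice: optional int32, tag 19 (in v2 it sits immediately before meta) -> inert for the asked Invoice verdict: nothing fires
  field quantity in record Money: optional changed to required -> inert for the asked Invoice verdict: nothing fires
  added field zip to record Money: required int32, tag 5 (in v2 it sits last) -> its effect on Invoice is confined to the backward direction, not asked
  renamed field score to factor in record Invoice -> inert for the asked Invoice verdict: nothing fires
  enum State (field severity in record Invoice): symbol CLOSED removed -> inert for the asked Invoice verdict: nothing fires


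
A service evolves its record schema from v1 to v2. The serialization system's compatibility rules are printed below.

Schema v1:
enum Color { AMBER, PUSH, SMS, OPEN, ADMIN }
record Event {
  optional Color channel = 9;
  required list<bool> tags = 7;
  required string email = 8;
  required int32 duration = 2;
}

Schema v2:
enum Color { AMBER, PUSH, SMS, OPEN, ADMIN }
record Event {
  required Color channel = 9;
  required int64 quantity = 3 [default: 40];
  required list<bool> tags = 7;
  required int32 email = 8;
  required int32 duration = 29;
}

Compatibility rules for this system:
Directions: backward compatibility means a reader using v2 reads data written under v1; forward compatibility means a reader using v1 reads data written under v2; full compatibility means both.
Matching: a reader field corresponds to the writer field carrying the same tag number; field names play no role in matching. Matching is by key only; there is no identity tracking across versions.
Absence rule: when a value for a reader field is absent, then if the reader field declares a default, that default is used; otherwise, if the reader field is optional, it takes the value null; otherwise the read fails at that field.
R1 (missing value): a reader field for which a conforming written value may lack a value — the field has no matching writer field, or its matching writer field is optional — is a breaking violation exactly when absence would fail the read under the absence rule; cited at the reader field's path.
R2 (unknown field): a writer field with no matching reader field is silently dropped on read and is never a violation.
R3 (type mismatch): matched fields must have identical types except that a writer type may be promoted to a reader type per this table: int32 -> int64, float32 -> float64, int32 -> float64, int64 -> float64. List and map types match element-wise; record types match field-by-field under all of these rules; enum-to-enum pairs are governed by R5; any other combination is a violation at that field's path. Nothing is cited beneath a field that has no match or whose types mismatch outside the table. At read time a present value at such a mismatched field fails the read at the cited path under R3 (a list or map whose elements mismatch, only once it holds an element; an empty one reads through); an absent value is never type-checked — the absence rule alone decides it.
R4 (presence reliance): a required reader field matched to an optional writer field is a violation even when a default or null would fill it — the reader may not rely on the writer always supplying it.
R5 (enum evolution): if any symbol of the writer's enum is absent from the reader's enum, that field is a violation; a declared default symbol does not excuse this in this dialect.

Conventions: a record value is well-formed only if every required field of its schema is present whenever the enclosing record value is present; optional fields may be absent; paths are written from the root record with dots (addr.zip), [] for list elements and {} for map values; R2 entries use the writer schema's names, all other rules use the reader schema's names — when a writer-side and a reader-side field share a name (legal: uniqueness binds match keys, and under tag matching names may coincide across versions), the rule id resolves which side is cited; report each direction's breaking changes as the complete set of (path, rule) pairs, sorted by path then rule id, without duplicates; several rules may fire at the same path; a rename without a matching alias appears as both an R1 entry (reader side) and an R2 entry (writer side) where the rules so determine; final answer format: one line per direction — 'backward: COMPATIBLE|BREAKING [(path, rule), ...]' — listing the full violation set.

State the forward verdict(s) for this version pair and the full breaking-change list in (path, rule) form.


arrows below run writer -> reader for Event
forward pass over Event, reader schema v1, writer schema v2:
  channel: Color -> Color, writer required; from channel
  tags: list<bool> -> list<bool>, writer required; from tags
  email: int32 -> string, writer required; from email
  no writer field matches reader duration
  writer field quantity has no reader counterpart
  writer field duration has no reader counterpart
  breaking: (duration, R1)
  breaking: (email, R3)
  => forward verdict for Event: BREAKING, 2 violation(s)
diffs on Event not affecting the asked answer:
  field channel in record Event: optional changed to required -> its effect on Event is confined to the backward direction, not asked
  added field quantity to record Event: required int64, tag 3, default 40 (in v2 it sits immediately before tags) -> inert for the asked Event verdict: nothing fires

forward: BREAKING [(duration, R1), (email, R3)]


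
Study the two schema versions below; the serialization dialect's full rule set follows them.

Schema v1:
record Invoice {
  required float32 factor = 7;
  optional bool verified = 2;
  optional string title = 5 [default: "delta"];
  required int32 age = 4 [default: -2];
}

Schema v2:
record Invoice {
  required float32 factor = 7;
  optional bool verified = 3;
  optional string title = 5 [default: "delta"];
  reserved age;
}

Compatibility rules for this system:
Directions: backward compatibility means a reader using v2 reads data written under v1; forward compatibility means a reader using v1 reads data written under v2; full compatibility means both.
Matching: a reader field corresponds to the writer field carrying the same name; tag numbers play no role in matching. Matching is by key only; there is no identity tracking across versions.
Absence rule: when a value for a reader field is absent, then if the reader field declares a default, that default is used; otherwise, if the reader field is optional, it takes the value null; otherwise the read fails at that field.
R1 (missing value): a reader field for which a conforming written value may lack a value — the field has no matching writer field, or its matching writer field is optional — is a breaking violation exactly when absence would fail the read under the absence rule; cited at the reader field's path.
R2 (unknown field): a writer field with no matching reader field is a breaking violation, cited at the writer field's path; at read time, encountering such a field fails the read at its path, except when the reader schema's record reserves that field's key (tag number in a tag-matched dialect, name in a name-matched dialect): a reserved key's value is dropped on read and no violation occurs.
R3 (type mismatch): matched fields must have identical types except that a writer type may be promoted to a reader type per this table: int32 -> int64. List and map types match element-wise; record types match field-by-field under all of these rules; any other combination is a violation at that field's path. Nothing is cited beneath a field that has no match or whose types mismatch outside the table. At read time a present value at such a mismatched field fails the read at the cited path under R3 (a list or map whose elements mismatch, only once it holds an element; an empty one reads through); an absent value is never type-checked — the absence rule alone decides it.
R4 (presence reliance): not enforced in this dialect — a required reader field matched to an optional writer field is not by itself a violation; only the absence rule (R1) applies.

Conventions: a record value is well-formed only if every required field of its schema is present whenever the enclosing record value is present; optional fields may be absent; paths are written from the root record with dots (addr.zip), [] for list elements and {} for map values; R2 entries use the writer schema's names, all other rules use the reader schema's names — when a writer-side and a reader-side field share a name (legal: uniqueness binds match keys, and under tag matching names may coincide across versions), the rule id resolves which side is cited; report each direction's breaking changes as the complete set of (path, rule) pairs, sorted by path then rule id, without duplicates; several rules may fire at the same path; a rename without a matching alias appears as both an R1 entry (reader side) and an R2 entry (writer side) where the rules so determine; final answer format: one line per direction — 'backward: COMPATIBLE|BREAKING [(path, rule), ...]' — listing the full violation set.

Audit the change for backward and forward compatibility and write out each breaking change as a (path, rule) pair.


backward: COMPATIBLE []; forward: COMPATIBLE []

arrows below run writer -> reader for Invoice
backward analysis of Invoice with v2 as reader and v1 as writer:
  factor <- factor (float32 -> float32, writer required)
  verified <- verified (bool -> bool, writer optional)
  title <- title (string -> string, writer optional)
  leftover writer field: age
  => backward: COMPATIBLE
forward analysis of Invoice with v1 as reader and v2 as writer:
  factor <- factor (float32 -> float32, writer required)
  verified <- verified (bool -> bool, writer optional)
  title <- title (string -> string, writer optional)
  no writer field matches reader age
  => forward: COMPATIBLE


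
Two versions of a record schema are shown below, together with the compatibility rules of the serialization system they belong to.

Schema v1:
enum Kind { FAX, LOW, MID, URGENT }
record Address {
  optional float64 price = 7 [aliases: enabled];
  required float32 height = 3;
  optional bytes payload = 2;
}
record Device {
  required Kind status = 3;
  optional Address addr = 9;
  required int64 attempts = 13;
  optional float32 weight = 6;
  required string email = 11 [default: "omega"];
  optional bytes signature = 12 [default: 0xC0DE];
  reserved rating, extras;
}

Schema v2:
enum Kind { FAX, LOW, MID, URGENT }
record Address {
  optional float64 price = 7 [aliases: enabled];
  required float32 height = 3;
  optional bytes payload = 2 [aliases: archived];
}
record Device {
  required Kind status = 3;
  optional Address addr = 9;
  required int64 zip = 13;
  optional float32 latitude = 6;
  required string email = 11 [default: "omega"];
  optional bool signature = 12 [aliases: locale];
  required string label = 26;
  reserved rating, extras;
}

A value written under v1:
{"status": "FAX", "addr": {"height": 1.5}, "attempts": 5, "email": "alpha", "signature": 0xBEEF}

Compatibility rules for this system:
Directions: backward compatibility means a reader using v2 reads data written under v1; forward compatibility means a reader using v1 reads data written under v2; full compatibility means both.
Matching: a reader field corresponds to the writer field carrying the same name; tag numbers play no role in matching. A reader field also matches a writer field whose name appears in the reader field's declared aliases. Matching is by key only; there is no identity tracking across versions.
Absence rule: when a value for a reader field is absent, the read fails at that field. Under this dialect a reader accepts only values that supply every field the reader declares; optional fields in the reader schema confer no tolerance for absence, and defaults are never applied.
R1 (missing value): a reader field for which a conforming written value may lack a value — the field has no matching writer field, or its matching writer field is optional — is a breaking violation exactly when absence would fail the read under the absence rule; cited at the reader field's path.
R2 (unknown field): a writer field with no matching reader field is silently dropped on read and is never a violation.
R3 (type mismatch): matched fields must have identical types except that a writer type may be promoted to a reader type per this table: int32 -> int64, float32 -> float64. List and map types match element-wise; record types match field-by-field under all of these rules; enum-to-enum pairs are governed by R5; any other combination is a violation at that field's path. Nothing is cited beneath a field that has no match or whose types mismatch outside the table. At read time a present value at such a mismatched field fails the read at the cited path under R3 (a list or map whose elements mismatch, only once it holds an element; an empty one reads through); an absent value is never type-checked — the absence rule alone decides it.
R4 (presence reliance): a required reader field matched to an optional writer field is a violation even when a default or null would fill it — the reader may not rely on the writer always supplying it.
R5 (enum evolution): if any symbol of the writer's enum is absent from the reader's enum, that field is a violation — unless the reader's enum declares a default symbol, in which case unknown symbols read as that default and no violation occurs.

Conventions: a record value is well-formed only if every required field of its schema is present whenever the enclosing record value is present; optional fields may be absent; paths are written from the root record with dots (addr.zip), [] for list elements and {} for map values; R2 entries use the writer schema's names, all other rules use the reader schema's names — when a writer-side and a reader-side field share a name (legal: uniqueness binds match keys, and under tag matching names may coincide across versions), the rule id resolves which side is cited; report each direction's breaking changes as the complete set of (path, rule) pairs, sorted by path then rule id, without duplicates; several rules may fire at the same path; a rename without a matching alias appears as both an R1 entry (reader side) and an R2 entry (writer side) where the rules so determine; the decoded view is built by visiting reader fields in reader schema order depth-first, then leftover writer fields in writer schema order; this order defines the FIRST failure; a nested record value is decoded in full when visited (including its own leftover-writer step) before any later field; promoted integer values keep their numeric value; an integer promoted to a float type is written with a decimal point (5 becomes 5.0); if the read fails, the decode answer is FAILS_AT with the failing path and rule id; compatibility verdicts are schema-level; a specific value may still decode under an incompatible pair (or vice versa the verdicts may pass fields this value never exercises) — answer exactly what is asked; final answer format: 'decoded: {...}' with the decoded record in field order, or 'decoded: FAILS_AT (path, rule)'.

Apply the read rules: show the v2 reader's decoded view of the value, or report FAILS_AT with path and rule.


decoded: FAILS_AT (addr.price, R1)

the writer's type comes first in each Device pair
decoding the Device value with the v2 reader:
  status := "FAX"
  read fails at addr.price under R1 (no fill)
  => FAILS_AT (addr.price, R1)
remaining Device differences; none change what is asked:
  field signature in record Device: type bytes changed to bool (its default is dropped) -> affects the rule determinations only; this particular Device value decodes identically
  renamed field attempts to zip in record Device -> affects the rule determinations only; this particular Device value decodes identically
  renamed field weight to latitude in record Device -> affects the rule determinations only; this particular Device value decodes identically
  added field label to record Device: required string, tag 26 (in v2 it sits last) -> affects the rule determinations only; this particular Device value decodes identically


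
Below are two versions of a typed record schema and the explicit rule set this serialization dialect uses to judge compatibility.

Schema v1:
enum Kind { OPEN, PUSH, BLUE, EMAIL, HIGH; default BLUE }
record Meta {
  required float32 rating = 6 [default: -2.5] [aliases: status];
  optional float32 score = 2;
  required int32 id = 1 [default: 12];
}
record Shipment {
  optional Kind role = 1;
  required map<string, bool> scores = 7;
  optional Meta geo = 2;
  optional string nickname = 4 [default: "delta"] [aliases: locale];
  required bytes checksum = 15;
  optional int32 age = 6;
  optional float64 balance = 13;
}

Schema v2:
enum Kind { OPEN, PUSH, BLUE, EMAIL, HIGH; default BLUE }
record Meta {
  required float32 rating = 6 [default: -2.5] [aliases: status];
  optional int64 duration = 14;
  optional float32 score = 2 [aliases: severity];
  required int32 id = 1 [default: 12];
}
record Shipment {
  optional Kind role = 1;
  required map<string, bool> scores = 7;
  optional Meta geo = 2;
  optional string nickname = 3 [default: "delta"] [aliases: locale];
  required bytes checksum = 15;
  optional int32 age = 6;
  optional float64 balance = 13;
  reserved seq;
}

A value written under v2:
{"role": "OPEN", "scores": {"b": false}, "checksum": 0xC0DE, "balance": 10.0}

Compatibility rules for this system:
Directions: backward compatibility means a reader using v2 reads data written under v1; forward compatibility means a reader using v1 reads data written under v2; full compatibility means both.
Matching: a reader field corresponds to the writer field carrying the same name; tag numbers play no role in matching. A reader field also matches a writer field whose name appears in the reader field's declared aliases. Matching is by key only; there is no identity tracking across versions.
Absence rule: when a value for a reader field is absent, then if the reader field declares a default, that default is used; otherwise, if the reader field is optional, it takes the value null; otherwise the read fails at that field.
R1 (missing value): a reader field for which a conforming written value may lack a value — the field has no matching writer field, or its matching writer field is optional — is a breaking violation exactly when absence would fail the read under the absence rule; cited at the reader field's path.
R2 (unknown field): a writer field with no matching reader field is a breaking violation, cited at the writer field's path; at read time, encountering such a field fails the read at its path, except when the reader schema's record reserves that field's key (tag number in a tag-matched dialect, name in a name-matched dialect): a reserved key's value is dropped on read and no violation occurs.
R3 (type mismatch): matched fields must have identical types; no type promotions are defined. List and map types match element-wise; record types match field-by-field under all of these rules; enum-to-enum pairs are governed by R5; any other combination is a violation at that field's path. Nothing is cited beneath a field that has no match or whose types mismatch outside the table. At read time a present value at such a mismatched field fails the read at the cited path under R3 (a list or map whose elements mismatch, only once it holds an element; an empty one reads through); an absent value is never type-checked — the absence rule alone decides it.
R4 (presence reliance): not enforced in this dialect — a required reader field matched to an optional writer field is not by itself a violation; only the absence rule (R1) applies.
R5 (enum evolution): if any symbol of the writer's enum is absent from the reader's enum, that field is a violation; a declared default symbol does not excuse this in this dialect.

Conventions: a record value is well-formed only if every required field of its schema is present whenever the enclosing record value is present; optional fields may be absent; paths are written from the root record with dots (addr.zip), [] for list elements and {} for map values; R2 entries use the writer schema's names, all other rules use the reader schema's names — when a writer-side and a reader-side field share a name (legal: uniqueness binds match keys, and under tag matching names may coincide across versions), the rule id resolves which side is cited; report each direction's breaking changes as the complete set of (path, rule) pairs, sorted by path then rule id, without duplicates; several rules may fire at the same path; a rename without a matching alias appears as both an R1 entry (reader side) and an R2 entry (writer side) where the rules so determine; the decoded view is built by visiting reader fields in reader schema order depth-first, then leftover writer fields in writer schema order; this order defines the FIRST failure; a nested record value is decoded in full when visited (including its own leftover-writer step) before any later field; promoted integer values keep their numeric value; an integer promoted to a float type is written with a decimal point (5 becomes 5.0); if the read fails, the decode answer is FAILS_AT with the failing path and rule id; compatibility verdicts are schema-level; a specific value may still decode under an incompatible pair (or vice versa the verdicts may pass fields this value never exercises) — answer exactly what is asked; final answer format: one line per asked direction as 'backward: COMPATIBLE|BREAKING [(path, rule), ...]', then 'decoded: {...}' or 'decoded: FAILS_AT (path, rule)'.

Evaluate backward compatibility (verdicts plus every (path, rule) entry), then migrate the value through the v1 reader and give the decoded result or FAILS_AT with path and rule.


backward: COMPATIBLE []; decoded: {"role": "OPEN", "scores": {"b": false}, "geo": null, "nickname": "delta", "checksum": 0xC0DE, "age": null, "balance": 10.0}

each type pair in Shipment: writer, then reader
backward on Shipment — v2 reading data written by v1:
  role <- role (Kind -> Kind, writer optional)
  scores <- scores (map<string, bool> -> map<string, bool>, writer required)
  geo <- geo (Meta -> Meta, writer optional)
  nickname <- nickname (string -> string, writer optional)
  checksum <- checksum (bytes -> bytes, writer required)
  age <- age (int32 -> int32, writer optional)
  balance <- balance (float64 -> float64, writer optional)
  geo.rating <- geo.rating (float32 -> float32, writer required)
  geo.duration: no writer match
  geo.score <- geo.score (float32 -> float32, writer optional)
  geo.id <- geo.id (int32 -> int32, writer required)
  nothing fires on Shipment: backward is COMPATIBLE
decoding the Shipment value with the v1 reader:
  role := "OPEN"
  scores := {"b": false}
  geo := null (not supplied -> null)
  nickname := "delta" (no value, default fills)
  checksum := 0xC0DE
  age := null (not supplied -> null)
  balance := 10.0
  => decoded: {"role": "OPEN", "scores": {"b": false}, "geo": null, "nickname": "delta", "checksum": 0xC0DE, "age": null, "balance": 10.0}
the rest of the Shipment diff is inert for this question:
  field nickname in record Shipment: tag 4 changed to 3 -> fires no rule on Shipment, leaving the asked answer as it is
  added field duration to record Meta: optional int64, tag 14 (in v2 it sits immediately before score) -> affects forward compatibility only, which is not asked


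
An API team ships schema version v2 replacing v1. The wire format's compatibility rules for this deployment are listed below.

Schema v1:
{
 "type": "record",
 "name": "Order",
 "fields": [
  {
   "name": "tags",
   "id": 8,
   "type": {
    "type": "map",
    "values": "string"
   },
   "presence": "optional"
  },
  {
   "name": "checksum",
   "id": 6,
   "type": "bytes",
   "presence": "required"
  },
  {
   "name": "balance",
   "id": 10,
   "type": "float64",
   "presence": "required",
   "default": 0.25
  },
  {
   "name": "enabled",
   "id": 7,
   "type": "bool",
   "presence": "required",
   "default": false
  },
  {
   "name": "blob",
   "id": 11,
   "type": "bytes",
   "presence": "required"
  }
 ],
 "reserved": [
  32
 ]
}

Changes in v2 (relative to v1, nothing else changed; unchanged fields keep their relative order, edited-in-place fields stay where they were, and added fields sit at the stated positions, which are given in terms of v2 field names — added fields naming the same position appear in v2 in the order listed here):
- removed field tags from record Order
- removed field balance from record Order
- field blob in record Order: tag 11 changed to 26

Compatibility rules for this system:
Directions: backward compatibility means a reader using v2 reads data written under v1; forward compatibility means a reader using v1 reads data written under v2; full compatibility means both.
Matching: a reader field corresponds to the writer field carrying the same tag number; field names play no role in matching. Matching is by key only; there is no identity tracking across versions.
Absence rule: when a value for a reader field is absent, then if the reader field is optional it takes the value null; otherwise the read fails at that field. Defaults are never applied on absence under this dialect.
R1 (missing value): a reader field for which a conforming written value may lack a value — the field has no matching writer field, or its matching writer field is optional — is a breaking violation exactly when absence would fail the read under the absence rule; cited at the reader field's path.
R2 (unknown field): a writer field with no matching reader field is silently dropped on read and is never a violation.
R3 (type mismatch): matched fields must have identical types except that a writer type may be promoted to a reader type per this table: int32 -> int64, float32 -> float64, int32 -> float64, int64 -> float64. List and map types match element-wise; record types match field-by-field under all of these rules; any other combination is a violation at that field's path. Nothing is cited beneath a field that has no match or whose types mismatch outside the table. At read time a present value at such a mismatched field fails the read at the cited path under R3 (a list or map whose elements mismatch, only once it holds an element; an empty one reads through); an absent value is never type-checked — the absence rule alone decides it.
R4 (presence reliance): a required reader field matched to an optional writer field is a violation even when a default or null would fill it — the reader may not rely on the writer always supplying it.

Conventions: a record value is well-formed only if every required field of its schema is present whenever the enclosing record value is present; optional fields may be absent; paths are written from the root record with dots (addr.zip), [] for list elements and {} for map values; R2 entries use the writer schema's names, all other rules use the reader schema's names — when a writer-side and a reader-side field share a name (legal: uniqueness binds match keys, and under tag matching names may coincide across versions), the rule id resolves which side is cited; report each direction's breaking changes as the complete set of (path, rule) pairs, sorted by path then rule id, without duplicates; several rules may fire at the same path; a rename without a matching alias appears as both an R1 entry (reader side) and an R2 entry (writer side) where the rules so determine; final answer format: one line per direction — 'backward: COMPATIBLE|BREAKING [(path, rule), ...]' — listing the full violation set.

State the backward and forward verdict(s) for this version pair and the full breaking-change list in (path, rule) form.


the writer's type comes first in each Order pair
backward pass over Order, reader schema v2, writer schema v1:
  checksum: bytes -> bytes, writer required; from checksum
  enabled: bool -> bool, writer required; from enabled
  blob: no writer match
  leftover writer field: tags
  leftover writer field: balance
  leftover writer field: blob
  violation R1 at blob
  backward on Order therefore BREAKING (1)
forward pass over Order, reader schema v1, writer schema v2:
  tags: no writer match
  checksum: bytes -> bytes, writer required; from checksum
  balance: no writer match
  enabled: bool -> bool, writer required; from enabled
  blob: no writer match
  leftover writer field: blob
  violation R1 at balance
  violation R1 at blob
  forward on Order therefore BREAKING (2)

backward: BREAKING [(blob, R1)]; forward: BREAKING [(balance, R1), (blob, R1)]


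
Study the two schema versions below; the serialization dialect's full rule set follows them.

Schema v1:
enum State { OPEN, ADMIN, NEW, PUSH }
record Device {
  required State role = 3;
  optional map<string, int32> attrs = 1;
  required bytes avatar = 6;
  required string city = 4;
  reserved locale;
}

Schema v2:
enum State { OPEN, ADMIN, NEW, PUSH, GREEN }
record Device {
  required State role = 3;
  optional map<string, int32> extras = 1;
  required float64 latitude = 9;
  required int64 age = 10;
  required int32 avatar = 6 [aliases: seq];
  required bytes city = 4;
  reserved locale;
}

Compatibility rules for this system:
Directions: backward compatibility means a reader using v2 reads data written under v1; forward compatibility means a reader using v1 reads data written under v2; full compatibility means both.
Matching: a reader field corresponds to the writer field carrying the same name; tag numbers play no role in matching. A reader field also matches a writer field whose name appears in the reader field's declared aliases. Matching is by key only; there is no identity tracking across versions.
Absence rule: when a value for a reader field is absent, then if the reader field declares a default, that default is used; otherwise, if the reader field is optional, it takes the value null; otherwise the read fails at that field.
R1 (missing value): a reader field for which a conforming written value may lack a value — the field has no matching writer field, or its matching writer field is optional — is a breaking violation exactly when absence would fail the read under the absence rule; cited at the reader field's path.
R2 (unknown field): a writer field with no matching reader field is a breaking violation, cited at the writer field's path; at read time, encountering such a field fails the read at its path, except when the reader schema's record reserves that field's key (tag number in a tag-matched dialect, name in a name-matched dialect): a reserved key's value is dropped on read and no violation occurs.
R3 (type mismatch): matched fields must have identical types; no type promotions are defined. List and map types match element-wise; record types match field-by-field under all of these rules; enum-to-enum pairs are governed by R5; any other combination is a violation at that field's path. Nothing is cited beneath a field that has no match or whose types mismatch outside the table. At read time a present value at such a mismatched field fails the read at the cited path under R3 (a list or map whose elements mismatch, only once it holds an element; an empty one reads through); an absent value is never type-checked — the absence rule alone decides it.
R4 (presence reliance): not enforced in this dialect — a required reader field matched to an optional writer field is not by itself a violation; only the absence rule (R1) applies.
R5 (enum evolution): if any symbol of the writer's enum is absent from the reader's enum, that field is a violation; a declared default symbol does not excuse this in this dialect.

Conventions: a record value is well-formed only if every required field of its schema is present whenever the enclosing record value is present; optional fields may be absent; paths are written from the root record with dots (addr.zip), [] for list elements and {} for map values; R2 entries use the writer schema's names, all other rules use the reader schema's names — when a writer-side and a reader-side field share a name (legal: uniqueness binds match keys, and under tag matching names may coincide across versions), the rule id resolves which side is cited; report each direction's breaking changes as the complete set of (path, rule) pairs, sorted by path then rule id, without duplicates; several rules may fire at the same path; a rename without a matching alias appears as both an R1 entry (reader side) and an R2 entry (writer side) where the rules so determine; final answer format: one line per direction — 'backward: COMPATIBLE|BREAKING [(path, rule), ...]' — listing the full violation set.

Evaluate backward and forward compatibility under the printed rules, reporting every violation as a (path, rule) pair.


arrows below run writer -> reader for Device
backward for Device (reader v2, writer v1):
  State -> State, writer required: role aligns to role
  extras: no writer match
  latitude: no writer match
  age: no writer match
  bytes -> int32, writer required: avatar aligns to avatar
  string -> bytes, writer required: city aligns to city
  writer field attrs has no reader counterpart
  breaking: (age, R1)
  breaking: (attrs, R2)
  breaking: (avatar, R3)
  breaking: (city, R3)
  breaking: (latitude, R1)
  => 5 violation(s): backward is BREAKING for Device
forward for Device (reader v1, writer v2):
  State -> State, writer required: role aligns to role
  attrs: no writer match
  int32 -> bytes, writer required: avatar aligns to avatar
  bytes -> string, writer required: city aligns to city
  writer field extras has no reader counterpart
  writer field latitude has no reader counterpart
  writer field age has no reader counterpart
  breaking: (age, R2)
  breaking: (avatar, R3)
  breaking: (city, R3)
  breaking: (extras, R2)
  breaking: (latitude, R2)
  breaking: (role, R5)
  => 6 violation(s): forward is BREAKING for Device

backward: BREAKING [(age, R1), (attrs, R2), (avatar, R3), (city, R3), (latitude, R1)]; forward: BREAKING [(age, R2), (avatar, R3), (city, R3), (extras, R2), (latitude, R2), (role, R5)]
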